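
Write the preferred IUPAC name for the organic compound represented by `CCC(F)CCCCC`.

3-fluorooctane

The parent chain contains 8 carbons (octane).
Number the chain so that the substituent locant set {3} is lower than {6} at the first point of difference.
With this numbering: a fluoro group at C-3.
Assembling the pieces gives 3-fluorooctane.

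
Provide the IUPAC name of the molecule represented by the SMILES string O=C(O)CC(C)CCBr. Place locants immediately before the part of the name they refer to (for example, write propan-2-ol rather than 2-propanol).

5-bromo-3-methylpentanoic acid

The longest carbon chain that includes the –COOH group has 5 carbons, so the parent hydride is pentane.
The principal characteristic group is a carboxylic acid (terminal –COOH), named with the suffix -oic acid.
Number the chain so that the carboxylic acid carbon is C-1 by definition.
This places a bromo group at C-5; a methyl group at C-3.
Prefixes are listed alphabetically: bromo, methyl.
Putting it together: 5-bromo-3-methylpentanoic acid.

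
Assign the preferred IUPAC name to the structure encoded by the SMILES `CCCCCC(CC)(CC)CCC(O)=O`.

4,4-diethylnonanoic acid

The longest carbon chain that includes the –COOH group has 9 carbons, so the parent hydride is nonane.
The principal characteristic group is a carboxylic acid (terminal –COOH), named with the suffix -oic acid.
Choose the numbering such that the carboxylic acid carbon is C-1 by definition.
This places two ethyl groups at C-4.
The name is 4,4-diethylnonanoic acid.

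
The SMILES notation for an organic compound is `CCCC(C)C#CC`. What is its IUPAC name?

The longest carbon chain that includes the multiple bond has 7 carbons, so the parent hydride is heptane.
There is one C≡C triple bond, indicated by the ending -yne.
Choose the numbering such that numbering from this end puts the triple bond at C-2 rather than C-5.
This places the triple bond between C-2 and C-3; a methyl group at C-4.
The name is 4-methylhept-2-yne.

4-methylhept-2-yne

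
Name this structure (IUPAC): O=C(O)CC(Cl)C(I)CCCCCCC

3-chloro-4-iodoundecanoic acid

Counting along the main chain through the –COOH group gives 11 carbons: the parent is undecane.
The principal characteristic group is a carboxylic acid (terminal –COOH), named with the suffix -oic acid.
The numbering direction is chosen so that the carboxylic acid carbon is C-1 by definition.
That gives a chloro group at C-3; an iodo group at C-4.
The substituents are ordered alphabetically, ignoring any di-/tri- multipliers.
Putting it together: 3-chloro-4-iodoundecanoic acid.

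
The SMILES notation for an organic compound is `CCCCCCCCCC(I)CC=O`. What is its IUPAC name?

The longest carbon chain that includes the –CHO group has 12 carbons, so the parent hydride is dodecane.
An aldehyde (terminal –CHO) is the principal characteristic group, giving the suffix -al.
The numbering direction is chosen so that the aldehyde carbon is C-1 by definition.
That gives an iodo group at C-3.
Putting it together: 3-iodododecanal.

3-iodododecanal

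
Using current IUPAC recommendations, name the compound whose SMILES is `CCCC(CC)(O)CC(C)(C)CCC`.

4-ethyl-6,6-dimethylnonan-4-ol

The longest chain bearing the –OH group is 9 carbons long (nonane).
The highest-priority functional group is an alcohol (–OH), so the name ends in -ol.
The numbering direction is chosen so that numbering from this end puts the hydroxyl group at C-4 rather than C-6.
That gives the hydroxyl at C-4; an ethyl group at C-4; two methyl groups at C-6.
Substituent prefixes are cited in alphabetical order (multiplying prefixes like di-/tri- are ignored for ordering).
Putting it together: 4-ethyl-6,6-dimethylnonan-4-ol.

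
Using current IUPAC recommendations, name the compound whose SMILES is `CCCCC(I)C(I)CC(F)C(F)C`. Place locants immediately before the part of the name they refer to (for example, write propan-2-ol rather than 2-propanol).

The parent chain contains 10 carbons (decane).
Choose the numbering such that the substituent locant set {2,3,5,6} is lower than {5,6,8,9} at the first point of difference.
This places fluoro groups at C-2 and C-3; iodo groups at C-5 and C-6.
Substituent prefixes are cited in alphabetical order (multiplying prefixes like di-/tri- are ignored for ordering).
Putting it together: 2,3-difluoro-5,6-diiododecane.

2,3-difluoro-5,6-diiododecane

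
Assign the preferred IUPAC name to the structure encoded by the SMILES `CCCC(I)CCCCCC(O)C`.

8-iodoundecan-2-ol

The longest carbon chain that includes the –OH group has 11 carbons, so the parent hydride is undecane.
An alcohol (–OH) is the principal characteristic group, giving the suffix -ol.
Choose the numbering such that numbering from this end puts the hydroxyl group at C-2 rather than C-10.
This places the hydroxyl at C-2; an iodo group at C-8.
Assembling the pieces gives 8-iodoundecan-2-ol.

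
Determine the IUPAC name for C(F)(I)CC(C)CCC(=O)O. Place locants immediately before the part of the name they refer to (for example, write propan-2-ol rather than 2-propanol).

Counting along the main chain through the –COOH group gives 6 carbons: the parent is hexane.
A carboxylic acid (terminal –COOH) is the principal characteristic group, giving the suffix -oic acid.
Number the chain so that the carboxylic acid carbon is C-1 by definition.
With this numbering: a fluoro group at C-6; an iodo group at C-6; a methyl group at C-4.
Prefixes are listed alphabetically: fluoro, iodo, methyl.
The name is 6-fluoro-6-iodo-4-methylhexanoic acid.

6-fluoro-6-iodo-4-methylhexanoic acid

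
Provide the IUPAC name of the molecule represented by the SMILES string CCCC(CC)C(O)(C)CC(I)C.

Counting along the main chain through the –OH group gives 8 carbons: the parent is octane.
An alcohol (–OH) is the principal characteristic group, giving the suffix -ol.
Number the chain so that numbering from this end puts the hydroxyl group at C-4 rather than C-5.
This places the hydroxyl at C-4; an ethyl group at C-5; an iodo group at C-2; a methyl group at C-4.
The substituents are ordered alphabetically, ignoring any di-/tri- multipliers.
Putting it together: 5-ethyl-2-iodo-4-methyloctan-4-ol.

5-ethyl-2-iodo-4-methyloctan-4-ol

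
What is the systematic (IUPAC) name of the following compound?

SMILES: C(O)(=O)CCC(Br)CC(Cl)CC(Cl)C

The longest carbon chain that includes the –COOH group has 9 carbons, so the parent hydride is nonane.
The principal characteristic group is a carboxylic acid (terminal –COOH), named with the suffix -oic acid.
Number the chain so that the carboxylic acid carbon is C-1 by definition.
That gives a bromo group at C-4; chloro groups at C-6 and C-8.
The substituents are ordered alphabetically, ignoring any di-/tri- multipliers.
Putting it together: 4-bromo-6,8-dichlorononanoic acid.

4-bromo-6,8-dichlorononanoic acid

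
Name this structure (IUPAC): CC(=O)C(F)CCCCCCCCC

The longest carbon chain that includes the carbonyl has 12 carbons, so the parent hydride is dodecane.
A ketone (C=O on an internal carbon) is the principal characteristic group, giving the suffix -one.
Number the chain so that numbering from this end puts the carbonyl group at C-2 rather than C-11.
This places the carbonyl at C-2; a fluoro group at C-3.
Putting it together: 3-fluorododecan-2-one.

3-fluorododecan-2-one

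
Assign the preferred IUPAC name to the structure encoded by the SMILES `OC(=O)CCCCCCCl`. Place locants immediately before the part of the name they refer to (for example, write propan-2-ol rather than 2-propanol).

7-chloroheptanoic acid

The longest chain bearing the –COOH group is 7 carbons long (heptane).
The principal characteristic group is a carboxylic acid (terminal –COOH), named with the suffix -oic acid.
Number the chain so that the carboxylic acid carbon is C-1 by definition.
With this numbering: a chloro group at C-7.
Putting it together: 7-chloroheptanoic acid.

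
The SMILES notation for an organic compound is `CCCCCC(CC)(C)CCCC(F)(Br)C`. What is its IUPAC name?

2-bromo-6-ethyl-2-fluoro-6-methylundecane

The parent chain contains 11 carbons (undecane).
Choose the numbering such that the substituent locant set {2,2,6,6} is lower than {6,6,10,10} at the first point of difference.
This places a bromo group at C-2; an ethyl group at C-6; a fluoro group at C-2; a methyl group at C-6.
Substituent prefixes are cited in alphabetical order (multiplying prefixes like di-/tri- are ignored for ordering).
Assembling the pieces gives 2-bromo-6-ethyl-2-fluoro-6-methylundecane.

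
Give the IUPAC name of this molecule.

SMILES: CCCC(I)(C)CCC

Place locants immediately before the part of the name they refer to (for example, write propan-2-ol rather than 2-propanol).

4-iodo-4-methylheptane

The longest carbon chain is 7 atoms: the parent is heptane.
Both numbering directions give the same locant set; either may be used.
With this numbering: an iodo group at C-4; a methyl group at C-4.
Prefixes are listed alphabetically: iodo, methyl.
Putting it together: 4-iodo-4-methylheptane.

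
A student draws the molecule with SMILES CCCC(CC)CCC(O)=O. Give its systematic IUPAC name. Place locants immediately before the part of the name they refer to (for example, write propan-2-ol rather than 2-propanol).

4-ethylheptanoic acid

Counting along the main chain through the –COOH group gives 7 carbons: the parent is heptane.
The highest-priority functional group is a carboxylic acid (terminal –COOH), so the name ends in -oic acid.
Choose the numbering such that the carboxylic acid carbon is C-1 by definition.
This places an ethyl group at C-4.
Assembling the pieces gives 4-ethylheptanoic acid.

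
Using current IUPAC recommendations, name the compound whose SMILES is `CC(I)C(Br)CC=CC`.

The longest chain bearing the multiple bond is 7 carbons long (heptane).
There is one C=C double bond, indicated by the ending -ene.
Number the chain so that numbering from this end puts the double bond at C-2 rather than C-5.
That gives the double bond between C-2 and C-3; a bromo group at C-5; an iodo group at C-6.
Prefixes are listed alphabetically: bromo, iodo.
Putting it together: 5-bromo-6-iodohept-2-ene.

5-bromo-6-iodohept-2-ene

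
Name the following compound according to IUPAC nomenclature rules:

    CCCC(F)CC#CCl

1-chloro-4-fluorohept-1-yne

Counting along the main chain through the multiple bond gives 7 carbons: the parent is heptane.
The chain contains a C≡C triple bond, so the unsaturation ending is -yne.
Number the chain so that numbering from this end puts the triple bond at C-1 rather than C-6.
This places the triple bond between C-1 and C-2; a chloro group at C-1; a fluoro group at C-4.
The substituents are ordered alphabetically, ignoring any di-/tri- multipliers.
Assembling the pieces gives 1-chloro-4-fluorohept-1-yne.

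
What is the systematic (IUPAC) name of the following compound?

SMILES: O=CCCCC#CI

The longest carbon chain that includes the –CHO group and the multiple bond has 6 carbons, so the parent hydride is hexane.
The principal characteristic group is an aldehyde (terminal –CHO), named with the suffix -al.
The chain contains a C≡C triple bond, so the unsaturation ending is -yne.
The numbering direction is chosen so that the aldehyde carbon is C-1 by definition.
With this numbering: the triple bond between C-5 and C-6; an iodo group at C-6.
Assembling the pieces gives 6-iodohex-5-ynal.

6-iodohex-5-ynal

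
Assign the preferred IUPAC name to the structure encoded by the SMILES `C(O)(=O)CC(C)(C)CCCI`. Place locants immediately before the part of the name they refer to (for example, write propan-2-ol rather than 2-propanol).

Counting along the main chain through the –COOH group gives 6 carbons: the parent is hexane.
The highest-priority functional group is a carboxylic acid (terminal –COOH), so the name ends in -oic acid.
The numbering direction is chosen so that the carboxylic acid carbon is C-1 by definition.
That gives an iodo group at C-6; two methyl groups at C-3.
Prefixes are listed alphabetically: iodo, methyl.
Putting it together: 6-iodo-3,3-dimethylhexanoic acid.

6-iodo-3,3-dimethylhexanoic acid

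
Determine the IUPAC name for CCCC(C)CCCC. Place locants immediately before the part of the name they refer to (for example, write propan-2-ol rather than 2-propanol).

The parent chain contains 8 carbons (octane).
The numbering direction is chosen so that the substituent locant set {4} is lower than {5} at the first point of difference.
With this numbering: a methyl group at C-4.
Putting it together: 4-methyloctane.

4-methyloctane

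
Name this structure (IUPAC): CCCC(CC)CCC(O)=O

The longest carbon chain that includes the –COOH group has 7 carbons, so the parent hydride is heptane.
A carboxylic acid (terminal –COOH) is the principal characteristic group, giving the suffix -oic acid.
The numbering direction is chosen so that the carboxylic acid carbon is C-1 by definition.
That gives an ethyl group at C-4.
Assembling the pieces gives 4-ethylheptanoic acid.

4-ethylheptanoic acid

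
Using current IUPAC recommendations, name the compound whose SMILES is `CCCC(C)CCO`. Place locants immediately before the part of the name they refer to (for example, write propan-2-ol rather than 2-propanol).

The longest chain bearing the –OH group is 6 carbons long (hexane).
The highest-priority functional group is an alcohol (–OH), so the name ends in -ol.
The numbering direction is chosen so that numbering from this end puts the hydroxyl group at C-1 rather than C-6.
This places the hydroxyl at C-1; a methyl group at C-3.
The name is 3-methylhexan-1-ol.

3-methylhexan-1-ol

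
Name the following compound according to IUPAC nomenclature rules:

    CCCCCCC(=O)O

heptanoic acid

Counting along the main chain through the –COOH group gives 7 carbons: the parent is heptane.
The principal characteristic group is a carboxylic acid (terminal –COOH), named with the suffix -oic acid.
The numbering direction is chosen so that the carboxylic acid carbon is C-1 by definition.
Putting it together: heptanoic acid.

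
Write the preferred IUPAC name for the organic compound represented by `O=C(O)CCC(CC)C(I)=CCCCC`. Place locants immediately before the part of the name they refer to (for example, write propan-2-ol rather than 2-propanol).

The longest carbon chain that includes the –COOH group and the multiple bond has 10 carbons, so the parent hydride is decane.
The highest-priority functional group is a carboxylic acid (terminal –COOH), so the name ends in -oic acid.
There is one C=C double bond, indicated by the ending -ene.
Number the chain so that the carboxylic acid carbon is C-1 by definition.
With this numbering: the double bond between C-5 and C-6; an ethyl group at C-4; an iodo group at C-5.
Prefixes are listed alphabetically: ethyl, iodo.
The name is 4-ethyl-5-iododec-5-enoic acid.

4-ethyl-5-iododec-5-enoic acid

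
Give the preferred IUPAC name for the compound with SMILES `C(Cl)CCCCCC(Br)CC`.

The parent chain contains 9 carbons (nonane).
Number the chain so that the substituent locant set {1,7} is lower than {3,9} at the first point of difference.
That gives a bromo group at C-7; a chloro group at C-1.
The substituents are ordered alphabetically, ignoring any di-/tri- multipliers.
The name is 7-bromo-1-chlorononane.

7-bromo-1-chlorononane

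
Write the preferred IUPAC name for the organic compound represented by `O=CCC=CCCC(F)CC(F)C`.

The longest chain bearing the –CHO group and the multiple bond is 10 carbons long (decane).
The principal characteristic group is an aldehyde (terminal –CHO), named with the suffix -al.
A C=C double bond in the chain gives the infix -ene-.
Number the chain so that the aldehyde carbon is C-1 by definition.
That gives the double bond between C-3 and C-4; fluoro groups at C-7 and C-9.
The name is 7,9-difluorodec-3-enal.

7,9-difluorodec-3-enal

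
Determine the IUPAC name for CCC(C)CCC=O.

4-methylhexanal

Counting along the main chain through the –CHO group gives 6 carbons: the parent is hexane.
An aldehyde (terminal –CHO) is the principal characteristic group, giving the suffix -al.
Number the chain so that the aldehyde carbon is C-1 by definition.
This places a methyl group at C-4.
Putting it together: 4-methylhexanal.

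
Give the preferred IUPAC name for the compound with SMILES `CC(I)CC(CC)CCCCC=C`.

The longest chain bearing the multiple bond is 10 carbons long (decane).
A C=C double bond in the chain gives the infix -ene-.
The numbering direction is chosen so that numbering from this end puts the double bond at C-1 rather than C-9.
With this numbering: the double bond between C-1 and C-2; an ethyl group at C-7; an iodo group at C-9.
The substituents are ordered alphabetically, ignoring any di-/tri- multipliers.
Putting it together: 7-ethyl-9-iododec-1-ene.

7-ethyl-9-iododec-1-ene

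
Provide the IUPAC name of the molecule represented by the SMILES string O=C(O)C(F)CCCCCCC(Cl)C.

9-chloro-2-fluorodecanoic acid

The longest carbon chain that includes the –COOH group has 10 carbons, so the parent hydride is decane.
The highest-priority functional group is a carboxylic acid (terminal –COOH), so the name ends in -oic acid.
The numbering direction is chosen so that the carboxylic acid carbon is C-1 by definition.
That gives a chloro group at C-9; a fluoro group at C-2.
Substituent prefixes are cited in alphabetical order (multiplying prefixes like di-/tri- are ignored for ordering).
Assembling the pieces gives 9-chloro-2-fluorodecanoic acid.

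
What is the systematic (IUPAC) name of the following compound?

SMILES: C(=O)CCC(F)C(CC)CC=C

5-ethyl-4-fluorooct-7-enal

The longest chain bearing the –CHO group and the multiple bond is 8 carbons long (octane).
The highest-priority functional group is an aldehyde (terminal –CHO), so the name ends in -al.
There is one C=C double bond, indicated by the ending -ene.
The numbering direction is chosen so that the aldehyde carbon is C-1 by definition.
This places the double bond between C-7 and C-8; an ethyl group at C-5; a fluoro group at C-4.
Substituent prefixes are cited in alphabetical order (multiplying prefixes like di-/tri- are ignored for ordering).
Assembling the pieces gives 5-ethyl-4-fluorooct-7-enal.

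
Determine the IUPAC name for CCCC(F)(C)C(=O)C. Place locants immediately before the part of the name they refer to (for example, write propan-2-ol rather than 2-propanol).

3-fluoro-3-methylhexan-2-one

Counting along the main chain through the carbonyl gives 6 carbons: the parent is hexane.
The principal characteristic group is a ketone (C=O on an internal carbon), named with the suffix -one.
Choose the numbering such that numbering from this end puts the carbonyl group at C-2 rather than C-5.
This places the carbonyl at C-2; a fluoro group at C-3; a methyl group at C-3.
Prefixes are listed alphabetically: fluoro, methyl.
The name is 3-fluoro-3-methylhexan-2-one.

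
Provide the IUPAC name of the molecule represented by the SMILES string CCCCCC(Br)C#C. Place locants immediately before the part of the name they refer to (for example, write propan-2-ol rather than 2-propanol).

Counting along the main chain through the multiple bond gives 8 carbons: the parent is octane.
A C≡C triple bond in the chain gives the infix -yne-.
Number the chain so that numbering from this end puts the triple bond at C-1 rather than C-7.
That gives the triple bond between C-1 and C-2; a bromo group at C-3.
Assembling the pieces gives 3-bromooct-1-yne.

3-bromooct-1-yne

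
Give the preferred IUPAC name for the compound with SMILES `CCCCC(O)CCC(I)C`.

2-iodononan-5-ol

The longest carbon chain that includes the –OH group has 9 carbons, so the parent hydride is nonane.
An alcohol (–OH) is the principal characteristic group, giving the suffix -ol.
The numbering direction is chosen so that the substituent locant set {2} is lower than {8} at the first point of difference.
This places the hydroxyl at C-5; an iodo group at C-2.
Assembling the pieces gives 2-iodononan-5-ol.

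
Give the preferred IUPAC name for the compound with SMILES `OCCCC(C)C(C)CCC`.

4,5-dimethyloctan-1-ol

The longest carbon chain that includes the –OH group has 8 carbons, so the parent hydride is octane.
The highest-priority functional group is an alcohol (–OH), so the name ends in -ol.
Number the chain so that numbering from this end puts the hydroxyl group at C-1 rather than C-8.
With this numbering: the hydroxyl at C-1; methyl groups at C-4 and C-5.
Assembling the pieces gives 4,5-dimethyloctan-1-ol.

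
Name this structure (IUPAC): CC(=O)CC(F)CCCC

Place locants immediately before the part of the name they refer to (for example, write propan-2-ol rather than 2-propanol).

The longest carbon chain that includes the carbonyl has 8 carbons, so the parent hydride is octane.
The highest-priority functional group is a ketone (C=O on an internal carbon), so the name ends in -one.
Choose the numbering such that numbering from this end puts the carbonyl group at C-2 rather than C-7.
This places the carbonyl at C-2; a fluoro group at C-4.
The name is 4-fluorooctan-2-one.

4-fluorooctan-2-one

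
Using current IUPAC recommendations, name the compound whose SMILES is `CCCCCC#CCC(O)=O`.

non-3-ynoic acid

Counting along the main chain through the –COOH group and the multiple bond gives 9 carbons: the parent is nonane.
The highest-priority functional group is a carboxylic acid (terminal –COOH), so the name ends in -oic acid.
A C≡C triple bond in the chain gives the infix -yne-.
Number the chain so that the carboxylic acid carbon is C-1 by definition.
With this numbering: the triple bond between C-3 and C-4.
Assembling the pieces gives non-3-ynoic acid.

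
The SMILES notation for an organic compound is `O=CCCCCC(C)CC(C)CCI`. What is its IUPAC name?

10-iodo-6,8-dimethyldecanal

The longest chain bearing the –CHO group is 10 carbons long (decane).
The highest-priority functional group is an aldehyde (terminal –CHO), so the name ends in -al.
Choose the numbering such that the aldehyde carbon is C-1 by definition.
With this numbering: an iodo group at C-10; methyl groups at C-6 and C-8.
The substituents are ordered alphabetically, ignoring any di-/tri- multipliers.
Assembling the pieces gives 10-iodo-6,8-dimethyldecanal.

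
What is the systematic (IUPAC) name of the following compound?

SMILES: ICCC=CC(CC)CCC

5-ethyl-1-iodooct-3-ene

The longest chain bearing the multiple bond is 8 carbons long (octane).
The chain contains a C=C double bond, so the unsaturation ending is -ene.
The numbering direction is chosen so that numbering from this end puts the double bond at C-3 rather than C-5.
This places the double bond between C-3 and C-4; an ethyl group at C-5; an iodo group at C-1.
The substituents are ordered alphabetically, ignoring any di-/tri- multipliers.
Assembling the pieces gives 5-ethyl-1-iodooct-3-ene.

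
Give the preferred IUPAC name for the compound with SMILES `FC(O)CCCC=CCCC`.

Counting along the main chain through the –OH group and the multiple bond gives 9 carbons: the parent is nonane.
An alcohol (–OH) is the principal characteristic group, giving the suffix -ol.
A C=C double bond in the chain gives the infix -ene-.
Choose the numbering such that numbering from this end puts the hydroxyl group at C-1 rather than C-9.
With this numbering: the hydroxyl at C-1; the double bond between C-5 and C-6; a fluoro group at C-1.
Assembling the pieces gives 1-fluoronon-5-en-1-ol.

1-fluoronon-5-en-1-ol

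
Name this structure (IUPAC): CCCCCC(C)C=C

3-methyloct-1-ene

The longest chain bearing the multiple bond is 8 carbons long (octane).
A C=C double bond in the chain gives the infix -ene-.
Number the chain so that numbering from this end puts the double bond at C-1 rather than C-7.
This places the double bond between C-1 and C-2; a methyl group at C-3.
The name is 3-methyloct-1-ene.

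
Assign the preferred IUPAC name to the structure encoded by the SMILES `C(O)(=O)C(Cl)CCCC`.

The longest carbon chain that includes the –COOH group has 6 carbons, so the parent hydride is hexane.
The principal characteristic group is a carboxylic acid (terminal –COOH), named with the suffix -oic acid.
Choose the numbering such that the carboxylic acid carbon is C-1 by definition.
This places a chloro group at C-2.
Assembling the pieces gives 2-chlorohexanoic acid.

2-chlorohexanoic acid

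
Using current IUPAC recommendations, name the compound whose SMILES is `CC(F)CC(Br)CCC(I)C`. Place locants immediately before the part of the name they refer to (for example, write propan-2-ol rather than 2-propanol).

The longest carbon chain is 8 atoms: the parent is octane.
Choose the numbering such that the substituent locant set {2,4,7} is lower than {2,5,7} at the first point of difference.
That gives a bromo group at C-4; a fluoro group at C-2; an iodo group at C-7.
Substituent prefixes are cited in alphabetical order (multiplying prefixes like di-/tri- are ignored for ordering).
Assembling the pieces gives 4-bromo-2-fluoro-7-iodooctane.

4-bromo-2-fluoro-7-iodooctane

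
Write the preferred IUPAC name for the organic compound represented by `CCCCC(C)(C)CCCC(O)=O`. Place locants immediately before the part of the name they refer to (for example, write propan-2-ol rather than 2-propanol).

The longest carbon chain that includes the –COOH group has 9 carbons, so the parent hydride is nonane.
The highest-priority functional group is a carboxylic acid (terminal –COOH), so the name ends in -oic acid.
Choose the numbering such that the carboxylic acid carbon is C-1 by definition.
This places two methyl groups at C-5.
Putting it together: 5,5-dimethylnonanoic acid.

5,5-dimethylnonanoic acid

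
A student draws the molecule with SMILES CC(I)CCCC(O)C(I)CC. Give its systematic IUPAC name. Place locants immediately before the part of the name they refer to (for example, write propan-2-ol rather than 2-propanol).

3,8-diiodononan-4-ol

Counting along the main chain through the –OH group gives 9 carbons: the parent is nonane.
The highest-priority functional group is an alcohol (–OH), so the name ends in -ol.
Choose the numbering such that numbering from this end puts the hydroxyl group at C-4 rather than C-6.
That gives the hydroxyl at C-4; iodo groups at C-3 and C-8.
The name is 3,8-diiodononan-4-ol.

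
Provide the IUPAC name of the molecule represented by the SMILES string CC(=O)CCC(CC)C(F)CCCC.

The longest carbon chain that includes the carbonyl has 10 carbons, so the parent hydride is decane.
A ketone (C=O on an internal carbon) is the principal characteristic group, giving the suffix -one.
The numbering direction is chosen so that numbering from this end puts the carbonyl group at C-2 rather than C-9.
This places the carbonyl at C-2; an ethyl group at C-5; a fluoro group at C-6.
Substituent prefixes are cited in alphabetical order (multiplying prefixes like di-/tri- are ignored for ordering).
The name is 5-ethyl-6-fluorodecan-2-one.

5-ethyl-6-fluorodecan-2-one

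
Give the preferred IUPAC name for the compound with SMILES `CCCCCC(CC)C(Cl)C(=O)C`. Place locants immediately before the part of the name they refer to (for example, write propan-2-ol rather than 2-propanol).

3-chloro-4-ethylnonan-2-one

The longest chain bearing the carbonyl is 9 carbons long (nonane).
A ketone (C=O on an internal carbon) is the principal characteristic group, giving the suffix -one.
Number the chain so that numbering from this end puts the carbonyl group at C-2 rather than C-8.
That gives the carbonyl at C-2; a chloro group at C-3; an ethyl group at C-4.
The substituents are ordered alphabetically, ignoring any di-/tri- multipliers.
The name is 3-chloro-4-ethylnonan-2-one.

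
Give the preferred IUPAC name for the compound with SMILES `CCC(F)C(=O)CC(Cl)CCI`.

6-chloro-3-fluoro-8-iodooctan-4-one

The longest carbon chain that includes the carbonyl has 8 carbons, so the parent hydride is octane.
A ketone (C=O on an internal carbon) is the principal characteristic group, giving the suffix -one.
The numbering direction is chosen so that numbering from this end puts the carbonyl group at C-4 rather than C-5.
That gives the carbonyl at C-4; a chloro group at C-6; a fluoro group at C-3; an iodo group at C-8.
Prefixes are listed alphabetically: chloro, fluoro, iodo.
The name is 6-chloro-3-fluoro-8-iodooctan-4-one.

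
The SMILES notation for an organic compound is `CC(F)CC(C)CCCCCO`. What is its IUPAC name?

Counting along the main chain through the –OH group gives 9 carbons: the parent is nonane.
The highest-priority functional group is an alcohol (–OH), so the name ends in -ol.
The numbering direction is chosen so that numbering from this end puts the hydroxyl group at C-1 rather than C-9.
With this numbering: the hydroxyl at C-1; a fluoro group at C-8; a methyl group at C-6.
The substituents are ordered alphabetically, ignoring any di-/tri- multipliers.
Putting it together: 8-fluoro-6-methylnonan-1-ol.

8-fluoro-6-methylnonan-1-ol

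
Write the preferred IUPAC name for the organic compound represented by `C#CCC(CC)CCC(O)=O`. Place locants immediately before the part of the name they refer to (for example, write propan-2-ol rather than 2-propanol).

4-ethylhept-6-ynoic acid

The longest carbon chain that includes the –COOH group and the multiple bond has 7 carbons, so the parent hydride is heptane.
The principal characteristic group is a carboxylic acid (terminal –COOH), named with the suffix -oic acid.
There is one C≡C triple bond, indicated by the ending -yne.
Choose the numbering such that the carboxylic acid carbon is C-1 by definition.
With this numbering: the triple bond between C-6 and C-7; an ethyl group at C-4.
The name is 4-ethylhept-6-ynoic acid.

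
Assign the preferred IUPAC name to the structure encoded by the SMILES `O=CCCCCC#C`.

hept-6-ynal

The longest carbon chain that includes the –CHO group and the multiple bond has 7 carbons, so the parent hydride is heptane.
The highest-priority functional group is an aldehyde (terminal –CHO), so the name ends in -al.
A C≡C triple bond in the chain gives the infix -yne-.
The numbering direction is chosen so that the aldehyde carbon is C-1 by definition.
This places the triple bond between C-6 and C-7.
Assembling the pieces gives hept-6-ynal.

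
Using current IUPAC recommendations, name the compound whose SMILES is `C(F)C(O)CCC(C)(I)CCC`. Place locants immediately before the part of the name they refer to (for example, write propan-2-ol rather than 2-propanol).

1-fluoro-5-iodo-5-methyloctan-2-ol

Counting along the main chain through the –OH group gives 8 carbons: the parent is octane.
An alcohol (–OH) is the principal characteristic group, giving the suffix -ol.
Choose the numbering such that numbering from this end puts the hydroxyl group at C-2 rather than C-7.
That gives the hydroxyl at C-2; a fluoro group at C-1; an iodo group at C-5; a methyl group at C-5.
Prefixes are listed alphabetically: fluoro, iodo, methyl.
The name is 1-fluoro-5-iodo-5-methyloctan-2-ol.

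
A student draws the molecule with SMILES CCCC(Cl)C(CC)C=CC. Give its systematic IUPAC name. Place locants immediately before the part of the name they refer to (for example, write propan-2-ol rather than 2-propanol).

5-chloro-4-ethyloct-2-ene

Counting along the main chain through the multiple bond gives 8 carbons: the parent is octane.
There is one C=C double bond, indicated by the ending -ene.
The numbering direction is chosen so that numbering from this end puts the double bond at C-2 rather than C-6.
This places the double bond between C-2 and C-3; a chloro group at C-5; an ethyl group at C-4.
The substituents are ordered alphabetically, ignoring any di-/tri- multipliers.
Putting it together: 5-chloro-4-ethyloct-2-ene.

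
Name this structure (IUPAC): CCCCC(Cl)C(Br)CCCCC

6-bromo-5-chloroundecane

The longest continuous carbon chain has 11 atoms, so the parent hydride is undecane.
Number the chain so that the substituent locant set {5,6} is lower than {6,7} at the first point of difference.
That gives a bromo group at C-6; a chloro group at C-5.
The substituents are ordered alphabetically, ignoring any di-/tri- multipliers.
Putting it together: 6-bromo-5-chloroundecane.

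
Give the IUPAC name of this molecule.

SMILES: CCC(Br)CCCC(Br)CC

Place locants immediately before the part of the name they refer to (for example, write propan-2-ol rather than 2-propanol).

The longest carbon chain is 9 atoms: the parent is nonane.
The molecule is symmetric, so either numbering direction gives the same locants.
That gives bromo groups at C-3 and C-7.
Assembling the pieces gives 3,7-dibromononane.

3,7-dibromononane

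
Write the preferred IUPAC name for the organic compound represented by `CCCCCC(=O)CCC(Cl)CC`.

The longest carbon chain that includes the carbonyl has 11 carbons, so the parent hydride is undecane.
The highest-priority functional group is a ketone (C=O on an internal carbon), so the name ends in -one.
Number the chain so that the substituent locant set {3} is lower than {9} at the first point of difference.
This places the carbonyl at C-6; a chloro group at C-3.
Putting it together: 3-chloroundecan-6-one.

3-chloroundecan-6-one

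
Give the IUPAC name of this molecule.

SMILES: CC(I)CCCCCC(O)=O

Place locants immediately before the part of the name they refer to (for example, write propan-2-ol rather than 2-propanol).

Counting along the main chain through the –COOH group gives 8 carbons: the parent is octane.
The principal characteristic group is a carboxylic acid (terminal –COOH), named with the suffix -oic acid.
Choose the numbering such that the carboxylic acid carbon is C-1 by definition.
This places an iodo group at C-7.
Putting it together: 7-iodooctanoic acid.

7-iodooctanoic acid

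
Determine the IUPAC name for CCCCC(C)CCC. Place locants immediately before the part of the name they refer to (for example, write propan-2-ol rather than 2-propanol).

The longest carbon chain is 8 atoms: the parent is octane.
The numbering direction is chosen so that the substituent locant set {4} is lower than {5} at the first point of difference.
With this numbering: a methyl group at C-4.
The name is 4-methyloctane.

4-methyloctane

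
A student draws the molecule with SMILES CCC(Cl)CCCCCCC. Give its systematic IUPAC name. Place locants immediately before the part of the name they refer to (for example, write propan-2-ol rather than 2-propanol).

3-chlorodecane

The parent chain contains 10 carbons (decane).
Choose the numbering such that the substituent locant set {3} is lower than {8} at the first point of difference.
This places a chloro group at C-3.
Assembling the pieces gives 3-chlorodecane.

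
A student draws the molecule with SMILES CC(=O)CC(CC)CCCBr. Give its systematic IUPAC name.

The longest carbon chain that includes the carbonyl has 7 carbons, so the parent hydride is heptane.
A ketone (C=O on an internal carbon) is the principal characteristic group, giving the suffix -one.
Choose the numbering such that numbering from this end puts the carbonyl group at C-2 rather than C-6.
This places the carbonyl at C-2; a bromo group at C-7; an ethyl group at C-4.
Substituent prefixes are cited in alphabetical order (multiplying prefixes like di-/tri- are ignored for ordering).
Assembling the pieces gives 7-bromo-4-ethylheptan-2-one.

7-bromo-4-ethylheptan-2-one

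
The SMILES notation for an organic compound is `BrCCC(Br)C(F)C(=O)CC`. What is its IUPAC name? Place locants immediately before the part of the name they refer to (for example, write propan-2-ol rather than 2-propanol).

5,7-dibromo-4-fluoroheptan-3-one

The longest carbon chain that includes the carbonyl has 7 carbons, so the parent hydride is heptane.
The principal characteristic group is a ketone (C=O on an internal carbon), named with the suffix -one.
The numbering direction is chosen so that numbering from this end puts the carbonyl group at C-3 rather than C-5.
This places the carbonyl at C-3; bromo groups at C-5 and C-7; a fluoro group at C-4.
The substituents are ordered alphabetically, ignoring any di-/tri- multipliers.
Putting it together: 5,7-dibromo-4-fluoroheptan-3-one.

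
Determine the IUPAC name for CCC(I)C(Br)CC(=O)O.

Counting along the main chain through the –COOH group gives 6 carbons: the parent is hexane.
The principal characteristic group is a carboxylic acid (terminal –COOH), named with the suffix -oic acid.
The numbering direction is chosen so that the carboxylic acid carbon is C-1 by definition.
With this numbering: a bromo group at C-3; an iodo group at C-4.
Substituent prefixes are cited in alphabetical order (multiplying prefixes like di-/tri- are ignored for ordering).
Assembling the pieces gives 3-bromo-4-iodohexanoic acid.

3-bromo-4-iodohexanoic acid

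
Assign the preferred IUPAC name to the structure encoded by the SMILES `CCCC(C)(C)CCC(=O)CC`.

The longest chain bearing the carbonyl is 9 carbons long (nonane).
A ketone (C=O on an internal carbon) is the principal characteristic group, giving the suffix -one.
Number the chain so that numbering from this end puts the carbonyl group at C-3 rather than C-7.
This places the carbonyl at C-3; two methyl groups at C-6.
The name is 6,6-dimethylnonan-3-one.

6,6-dimethylnonan-3-one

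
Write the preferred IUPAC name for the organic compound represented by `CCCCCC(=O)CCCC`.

Counting along the main chain through the carbonyl gives 10 carbons: the parent is decane.
The highest-priority functional group is a ketone (C=O on an internal carbon), so the name ends in -one.
Choose the numbering such that numbering from this end puts the carbonyl group at C-5 rather than C-6.
That gives the carbonyl at C-5.
Putting it together: decan-5-one.

decan-5-one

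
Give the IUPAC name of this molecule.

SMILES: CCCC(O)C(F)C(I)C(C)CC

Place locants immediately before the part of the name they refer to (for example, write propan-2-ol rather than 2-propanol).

5-fluoro-6-iodo-7-methylnonan-4-ol

Counting along the main chain through the –OH group gives 9 carbons: the parent is nonane.
An alcohol (–OH) is the principal characteristic group, giving the suffix -ol.
The numbering direction is chosen so that numbering from this end puts the hydroxyl group at C-4 rather than C-6.
That gives the hydroxyl at C-4; a fluoro group at C-5; an iodo group at C-6; a methyl group at C-7.
Substituent prefixes are cited in alphabetical order (multiplying prefixes like di-/tri- are ignored for ordering).
The name is 5-fluoro-6-iodo-7-methylnonan-4-ol.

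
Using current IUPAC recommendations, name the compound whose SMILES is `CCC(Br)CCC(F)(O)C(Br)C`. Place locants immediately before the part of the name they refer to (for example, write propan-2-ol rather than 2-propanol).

2,6-dibromo-3-fluorooctan-3-ol

The longest chain bearing the –OH group is 8 carbons long (octane).
The principal characteristic group is an alcohol (–OH), named with the suffix -ol.
Choose the numbering such that numbering from this end puts the hydroxyl group at C-3 rather than C-6.
This places the hydroxyl at C-3; bromo groups at C-2 and C-6; a fluoro group at C-3.
Substituent prefixes are cited in alphabetical order (multiplying prefixes like di-/tri- are ignored for ordering).
Putting it together: 2,6-dibromo-3-fluorooctan-3-ol.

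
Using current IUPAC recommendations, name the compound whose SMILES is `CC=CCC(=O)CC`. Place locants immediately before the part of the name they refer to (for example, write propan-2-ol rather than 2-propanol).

Counting along the main chain through the carbonyl and the multiple bond gives 7 carbons: the parent is heptane.
The highest-priority functional group is a ketone (C=O on an internal carbon), so the name ends in -one.
A C=C double bond in the chain gives the infix -ene-.
The numbering direction is chosen so that numbering from this end puts the carbonyl group at C-3 rather than C-5.
That gives the carbonyl at C-3; the double bond between C-5 and C-6.
The name is hept-5-en-3-one.

hept-5-en-3-one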